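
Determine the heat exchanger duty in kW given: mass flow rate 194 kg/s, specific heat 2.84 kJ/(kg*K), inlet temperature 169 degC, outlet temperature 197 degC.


Q = m_dot * cp * delta_T
delta_T = 197 - 169 = 28 K
Q = 194 * 2.84 * 28
= 550.96 * 28
= 15426.88 kW

15426.88 kW


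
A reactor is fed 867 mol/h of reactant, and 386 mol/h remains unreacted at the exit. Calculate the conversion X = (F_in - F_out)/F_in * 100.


X = (F_in - F_out) / F_in * 100
Moles reacted = 867 - 386 = 481
X = 481 / 867 * 100
= 0.5548 * 100
= 55.48 %

55.48 %


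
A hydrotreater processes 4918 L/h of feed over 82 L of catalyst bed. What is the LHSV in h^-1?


LHSV = volumetric feed rate / catalyst volume
= 4918 L/h / 82 L
= 59.98 h^-1

59.98 h^-1


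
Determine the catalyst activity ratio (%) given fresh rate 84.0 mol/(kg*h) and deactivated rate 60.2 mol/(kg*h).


Activity (%) = (rate_used / rate_fresh) * 100
rate_used = 60.2, rate_fresh = 84.0
= (60.2 / 84.0) * 100
= 0.7167 * 100 = 71.67

71.67 %


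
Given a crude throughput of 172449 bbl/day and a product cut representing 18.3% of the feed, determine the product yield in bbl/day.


Crude throughput = 172449 bbl/day
Fraction yield = 18.3%
yield = throughput * fraction / 100
yield = 172449 * 18.3 / 100 = 31558.167

31558.167 bbl/day


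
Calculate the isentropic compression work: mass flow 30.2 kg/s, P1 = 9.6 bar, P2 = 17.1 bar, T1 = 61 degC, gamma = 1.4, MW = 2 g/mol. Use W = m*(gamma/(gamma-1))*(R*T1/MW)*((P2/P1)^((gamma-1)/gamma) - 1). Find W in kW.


Isentropic work: W = m*(gamma/(gamma-1))*(R*T1/MW)*((P2/P1)^((gamma-1)/gamma) - 1)
T1 = 61 + 273.15 = 334.15 K
Pressure ratio = 17.1 / 9.6 = 1.78125
Exponent = (1.4 - 1)/1.4 = 0.285714
(P2/P1)^exp - 1 = 1.78125^0.285714 - 1 = 0.179331
W = 30.2 * 1.4 / 0.4 * 8.314 * 334.15 / 2 * 0.179331 = 26330

26330 kW


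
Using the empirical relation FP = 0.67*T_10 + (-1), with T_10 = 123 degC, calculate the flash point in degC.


FP = 0.67 * 123 + (-1) = 81.41

81.41 degC


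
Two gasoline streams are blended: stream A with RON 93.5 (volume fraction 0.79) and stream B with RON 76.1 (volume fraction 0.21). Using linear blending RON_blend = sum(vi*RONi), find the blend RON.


Linear blending: RON_blend = sum(vi * RONi)
Contribution 1: 0.79 * 93.5 = 73.865
Contribution 2: 0.21 * 76.1 = 15.981
RON_blend = 73.865 + 15.981 = 89.846

89.846


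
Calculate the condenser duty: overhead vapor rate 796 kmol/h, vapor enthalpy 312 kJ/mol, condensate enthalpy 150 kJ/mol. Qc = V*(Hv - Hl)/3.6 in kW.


Qc = 796 * (312 - 150) / 3.6 = 796 * 162 / 3.6 = 35820

35820 kW


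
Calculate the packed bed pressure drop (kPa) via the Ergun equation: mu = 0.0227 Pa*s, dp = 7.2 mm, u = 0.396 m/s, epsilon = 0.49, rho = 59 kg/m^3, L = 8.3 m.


dp = 7.2 mm = 0.0072 m
Viscous term = 150*0.0227*0.396*(1-0.49)^2 / (0.0072^2*0.49^3) = 57504.2
Inertial term = 1.75*59*0.396^2*(1-0.49) / (0.0072*0.49^3) = 9748.32
dP/L = 57504.2 + 9748.32 = 67252.5 Pa/m
dP = 67252.5 * 8.3 / 1000 = 558.2 kPa

558.2 kPa


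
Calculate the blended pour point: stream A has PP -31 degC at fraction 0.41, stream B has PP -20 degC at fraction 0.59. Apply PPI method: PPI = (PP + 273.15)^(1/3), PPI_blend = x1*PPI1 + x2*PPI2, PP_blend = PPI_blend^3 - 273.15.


PPI_1 = (-31 + 273.15)^(1/3) = 6.232967
PPI_2 = (-20 + 273.15)^(1/3) = 6.325953
PPI_blend = 0.41 * 6.232967 + 0.59 * 6.325953 = 6.287829
PP_blend = 6.287829^3 - 273.15 = 248.6006 - 273.15 = -24.55

-24.55 degC


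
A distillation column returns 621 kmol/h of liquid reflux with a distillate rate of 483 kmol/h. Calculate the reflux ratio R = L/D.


Reflux ratio definition: R = L / D (liquid returned / distillate withdrawn)
L = 621 kmol/h, D = 483 kmol/h
R = 621 / 483 = 1.286

1.286


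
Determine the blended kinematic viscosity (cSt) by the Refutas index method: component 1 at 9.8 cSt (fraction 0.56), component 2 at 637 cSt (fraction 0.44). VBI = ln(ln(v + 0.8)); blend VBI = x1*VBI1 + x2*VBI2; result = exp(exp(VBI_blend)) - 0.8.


Refutas method: VBN_i = 14.534*ln(ln(visc_i + 0.8)) + 10.975, blended linearly by mass fraction; since VBN is linear in VBI_i = ln(ln(visc_i + 0.8)) and the fractions sum to 1, blend VBI directly: visc = exp(exp(VBI_blend)) - 0.8
VBI_1 = ln(ln(9.8 + 0.8)) = 0.859023
VBI_2 = ln(ln(637 + 0.8)) = 1.86532
VBI_blend = 0.56 * 0.859023 + 0.44 * 1.86532 = 1.30179
visc_blend = exp(exp(1.30179)) - 0.8 = 38.68

38.68 cSt


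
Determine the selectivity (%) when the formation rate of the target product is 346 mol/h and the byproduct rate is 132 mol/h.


Selectivity = desired / (desired + undesired) * 100
Total products = 346 + 132 = 478 mol/h
S = 346 / 478 * 100
= 0.7238 * 100
= 72.38 %

72.38 %


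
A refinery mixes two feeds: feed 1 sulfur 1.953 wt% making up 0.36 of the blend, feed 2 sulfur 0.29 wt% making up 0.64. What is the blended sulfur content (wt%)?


Linear sulfur blending: S_blend = x1*S1 + x2*S2
Contribution 1: 0.36 * 1.953 = 0.70308 wt%
Contribution 2: 0.64 * 0.29 = 0.1856 wt%
S_blend = 0.70308 + 0.1856 = 0.88868

0.88868 wt%


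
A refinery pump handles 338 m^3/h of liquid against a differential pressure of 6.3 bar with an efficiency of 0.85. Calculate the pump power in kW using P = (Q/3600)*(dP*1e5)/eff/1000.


Q = 338 / 3600 = 0.0938889 m^3/s
P = 0.0938889 * (6.3 * 1e5) / 0.85 / 1000 = 69.59

69.59 kW


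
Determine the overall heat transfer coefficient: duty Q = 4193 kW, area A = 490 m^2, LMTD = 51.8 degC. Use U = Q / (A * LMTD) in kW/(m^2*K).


From Q = U*A*LMTD, U = Q / (A * LMTD)
U = 4193 / (490 * 51.8) = 4193 / 25382 = 0.1652

0.1652 kW/(m^2*K)


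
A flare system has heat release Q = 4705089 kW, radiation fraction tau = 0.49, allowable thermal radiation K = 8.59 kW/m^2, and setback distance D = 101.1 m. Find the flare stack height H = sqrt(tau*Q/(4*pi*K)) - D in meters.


tau*Q/(4*pi*K) = 0.49 * 4705089 / (4 * pi * 8.59) = 21358
sqrt(21358) = 146.144
H = 146.144 - 101.1 = 45.04

45.04 m


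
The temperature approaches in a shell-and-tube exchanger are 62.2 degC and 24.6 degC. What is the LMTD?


LMTD = (dT1 - dT2) / ln(dT1/dT2)
= (62.2 - 24.6) / ln(62.2 / 24.6) = 37.6 / 0.927609 = 40.53

40.53 degC


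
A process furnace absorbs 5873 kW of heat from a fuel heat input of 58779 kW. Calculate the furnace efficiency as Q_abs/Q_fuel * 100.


Furnace efficiency = Q_absorbed / Q_fuel * 100
= 5873 / 58779 * 100 = 9.992

9.992 %


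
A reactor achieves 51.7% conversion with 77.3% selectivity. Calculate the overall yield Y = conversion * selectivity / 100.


Overall yield = conversion (%) * selectivity (%) / 100
Conversion = 51.7%, Selectivity = 77.3%
Y = 51.7 * 77.3 / 100
= 39.9641 %

39.9641 %


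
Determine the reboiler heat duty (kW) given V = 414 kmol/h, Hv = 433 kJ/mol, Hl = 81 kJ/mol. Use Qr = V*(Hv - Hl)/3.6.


Qr = 414 * (433 - 81) / 3.6 = 414 * 352 / 3.6 = 40480

40480 kW


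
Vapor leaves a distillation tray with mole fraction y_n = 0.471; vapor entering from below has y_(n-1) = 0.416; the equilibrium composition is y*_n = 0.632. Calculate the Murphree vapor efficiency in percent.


Murphree vapor efficiency: EMV = (y_n - y_(n-1)) / (y*_n - y_(n-1)) * 100
EMV = (0.471 - 0.416) / (0.632 - 0.416) * 100 = 0.055 / 0.216 * 100 = 25.46

25.46 %


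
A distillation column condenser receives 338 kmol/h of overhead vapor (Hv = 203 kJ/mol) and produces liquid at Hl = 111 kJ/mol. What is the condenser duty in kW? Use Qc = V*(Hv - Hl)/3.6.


Qc = 338 * (203 - 111) / 3.6 = 338 * 92 / 3.6 = 8638

8638 kW


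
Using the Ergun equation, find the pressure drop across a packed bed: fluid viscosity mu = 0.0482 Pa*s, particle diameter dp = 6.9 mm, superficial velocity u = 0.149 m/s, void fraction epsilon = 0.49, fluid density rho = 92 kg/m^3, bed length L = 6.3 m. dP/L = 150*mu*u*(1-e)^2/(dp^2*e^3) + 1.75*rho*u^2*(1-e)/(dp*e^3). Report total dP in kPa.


dp = 6.9 mm = 0.0069 m
Viscous term = 150*0.0482*0.149*(1-0.49)^2 / (0.0069^2*0.49^3) = 50024
Inertial term = 1.75*92*0.149^2*(1-0.49) / (0.0069*0.49^3) = 2245.59
dP/L = 50024 + 2245.59 = 52269.6 Pa/m
dP = 52269.6 * 6.3 / 1000 = 329.3 kPa

329.3 kPa


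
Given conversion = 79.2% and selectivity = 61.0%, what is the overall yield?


Overall yield = conversion (%) * selectivity (%) / 100
Conversion = 79.2%, Selectivity = 61.0%
Y = 79.2 * 61.0 / 100
= 48.312 %

48.312 %


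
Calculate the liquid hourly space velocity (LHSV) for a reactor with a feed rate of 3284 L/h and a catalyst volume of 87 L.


LHSV = volumetric feed rate / catalyst volume
= 3284 L/h / 87 L
= 37.75 h^-1

37.75 h^-1


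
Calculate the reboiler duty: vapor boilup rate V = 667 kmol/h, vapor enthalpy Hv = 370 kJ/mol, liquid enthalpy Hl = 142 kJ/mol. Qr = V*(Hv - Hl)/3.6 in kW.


Qr = 667 * (370 - 142) / 3.6 = 667 * 228 / 3.6 = 42240

42240 kW


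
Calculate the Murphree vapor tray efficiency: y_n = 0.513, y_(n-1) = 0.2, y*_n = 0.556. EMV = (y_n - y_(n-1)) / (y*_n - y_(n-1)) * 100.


Murphree vapor efficiency: EMV = (y_n - y_(n-1)) / (y*_n - y_(n-1)) * 100
EMV = (0.513 - 0.2) / (0.556 - 0.2) * 100 = 0.313 / 0.356 * 100 = 87.92

87.92 %


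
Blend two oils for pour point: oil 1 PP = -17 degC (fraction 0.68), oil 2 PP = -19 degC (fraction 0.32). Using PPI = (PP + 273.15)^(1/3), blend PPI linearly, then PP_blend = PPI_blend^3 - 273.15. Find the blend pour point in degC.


PPI_1 = (-17 + 273.15)^(1/3) = 6.350844
PPI_2 = (-19 + 273.15)^(1/3) = 6.334272
PPI_blend = 0.68 * 6.350844 + 0.32 * 6.334272 = 6.345541
PP_blend = 6.345541^3 - 273.15 = 255.5089 - 273.15 = -17.64

-17.64 degC


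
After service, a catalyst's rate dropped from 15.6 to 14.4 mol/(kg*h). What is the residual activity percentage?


Activity (%) = (rate_used / rate_fresh) * 100
rate_used = 14.4, rate_fresh = 15.6
= (14.4 / 15.6) * 100
= 0.9231 * 100 = 92.31

92.31 %


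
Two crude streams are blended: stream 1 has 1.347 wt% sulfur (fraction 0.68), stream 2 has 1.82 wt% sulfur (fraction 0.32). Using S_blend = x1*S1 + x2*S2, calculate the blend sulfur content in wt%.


Linear sulfur blending: S_blend = x1*S1 + x2*S2
Contribution 1: 0.68 * 1.347 = 0.91596 wt%
Contribution 2: 0.32 * 1.82 = 0.5824 wt%
S_blend = 0.91596 + 0.5824 = 1.49836

1.49836 wt%


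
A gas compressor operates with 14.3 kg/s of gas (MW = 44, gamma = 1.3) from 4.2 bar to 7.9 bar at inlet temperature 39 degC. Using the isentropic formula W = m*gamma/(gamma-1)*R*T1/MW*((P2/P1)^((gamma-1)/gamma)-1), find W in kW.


Isentropic work: W = m*(gamma/(gamma-1))*(R*T1/MW)*((P2/P1)^((gamma-1)/gamma) - 1)
T1 = 39 + 273.15 = 312.15 K
Pressure ratio = 7.9 / 4.2 = 1.88095
Exponent = (1.3 - 1)/1.3 = 0.230769
(P2/P1)^exp - 1 = 1.88095^0.230769 - 1 = 0.156958
W = 14.3 * 1.3 / 0.3 * 8.314 * 312.15 / 44 * 0.156958 = 573.7

573.7 kW


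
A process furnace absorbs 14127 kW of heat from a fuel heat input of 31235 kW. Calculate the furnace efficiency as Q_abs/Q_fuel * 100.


Furnace efficiency = Q_absorbed / Q_fuel * 100
= 14127 / 31235 * 100 = 45.23

45.23 %


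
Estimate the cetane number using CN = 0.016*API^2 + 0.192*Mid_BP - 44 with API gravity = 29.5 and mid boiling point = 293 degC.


CN = 0.016 * 29.5^2 + 0.192 * 293 - 44
CN = 13.924 + 56.256 - 44 = 26.18

26.18


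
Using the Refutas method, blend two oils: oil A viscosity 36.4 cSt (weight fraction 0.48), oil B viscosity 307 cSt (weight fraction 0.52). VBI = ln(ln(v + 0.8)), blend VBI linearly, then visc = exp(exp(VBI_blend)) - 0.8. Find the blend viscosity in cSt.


Refutas method: VBN_i = 14.534*ln(ln(visc_i + 0.8)) + 10.975, blended linearly by mass fraction; since VBN is linear in VBI_i = ln(ln(visc_i + 0.8)) and the fractions sum to 1, blend VBI directly: visc = exp(exp(VBI_blend)) - 0.8
VBI_1 = ln(ln(36.4 + 0.8)) = 1.28545
VBI_2 = ln(ln(307 + 0.8)) = 1.74562
VBI_blend = 0.48 * 1.28545 + 0.52 * 1.74562 = 1.52474
visc_blend = exp(exp(1.52474)) - 0.8 = 98.08

98.08 cSt


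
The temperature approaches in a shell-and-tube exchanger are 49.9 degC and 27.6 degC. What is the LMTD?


LMTD = (dT1 - dT2) / ln(dT1/dT2)
= (49.9 - 27.6) / ln(49.9 / 27.6) = 22.3 / 0.592205 = 37.66

37.66 degC


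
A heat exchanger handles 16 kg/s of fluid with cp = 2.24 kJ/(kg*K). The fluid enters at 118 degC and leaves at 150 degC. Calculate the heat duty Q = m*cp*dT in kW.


Q = m_dot * cp * delta_T
delta_T = 150 - 118 = 32 K
Q = 16 * 2.24 * 32
= 35.84 * 32
= 1146.88 kW

1146.88 kW


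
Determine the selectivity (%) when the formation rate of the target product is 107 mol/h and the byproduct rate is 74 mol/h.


Selectivity = desired / (desired + undesired) * 100
Total products = 107 + 74 = 181 mol/h
S = 107 / 181 * 100
= 0.5912 * 100
= 59.12 %

59.12 %


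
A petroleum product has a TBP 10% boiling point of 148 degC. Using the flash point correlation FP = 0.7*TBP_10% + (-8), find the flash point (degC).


FP = 0.7 * 148 + (-8) = 95.6

95.6 degC


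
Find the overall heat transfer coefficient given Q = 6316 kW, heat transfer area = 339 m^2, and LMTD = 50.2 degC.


From Q = U*A*LMTD, U = Q / (A * LMTD)
U = 6316 / (339 * 50.2) = 6316 / 17017.8 = 0.3711

0.3711 kW/(m^2*K)


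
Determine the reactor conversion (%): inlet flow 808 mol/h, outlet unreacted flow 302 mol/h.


X = (F_in - F_out) / F_in * 100
Moles reacted = 808 - 302 = 506
X = 506 / 808 * 100
= 0.6262 * 100
= 62.62 %

62.62 %


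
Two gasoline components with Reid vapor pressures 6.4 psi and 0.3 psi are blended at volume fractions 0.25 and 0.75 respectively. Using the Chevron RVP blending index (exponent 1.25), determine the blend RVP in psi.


Chevron index: RVP_blend = (sum xi*RVPi^1.25)^(1/1.25)
RVP^1.25 terms: 0.25 * 6.4^1.25 + 0.75 * 0.3^1.25 = 2.71138
RVP_blend = 2.71138^(1/1.25) = 2.221

2.221 psi


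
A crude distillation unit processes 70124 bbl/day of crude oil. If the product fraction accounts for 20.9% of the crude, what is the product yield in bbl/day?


Crude throughput = 70124 bbl/day
Fraction yield = 20.9%
yield = throughput * fraction / 100
yield = 70124 * 20.9 / 100 = 14655.916

14655.916 bbl/day


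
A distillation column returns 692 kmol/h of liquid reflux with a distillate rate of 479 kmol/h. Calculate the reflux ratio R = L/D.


Reflux ratio definition: R = L / D (liquid returned / distillate withdrawn)
L = 692 kmol/h, D = 479 kmol/h
R = 692 / 479 = 1.445

1.445


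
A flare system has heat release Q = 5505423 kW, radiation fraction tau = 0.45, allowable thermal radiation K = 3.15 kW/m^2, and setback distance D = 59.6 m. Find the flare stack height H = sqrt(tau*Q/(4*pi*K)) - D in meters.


tau*Q/(4*pi*K) = 0.45 * 5505423 / (4 * pi * 3.15) = 62586.8
sqrt(62586.8) = 250.174
H = 250.174 - 59.6 = 190.6

190.6 m


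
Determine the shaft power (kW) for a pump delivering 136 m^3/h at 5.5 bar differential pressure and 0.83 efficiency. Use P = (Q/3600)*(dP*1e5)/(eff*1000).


Q = 136 / 3600 = 0.0377778 m^3/s
P = 0.0377778 * (5.5 * 1e5) / 0.83 / 1000 = 25.03

25.03 kW


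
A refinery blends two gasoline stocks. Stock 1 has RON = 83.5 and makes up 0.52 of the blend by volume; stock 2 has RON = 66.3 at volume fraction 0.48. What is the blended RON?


Linear blending: RON_blend = sum(vi * RONi)
Contribution 1: 0.52 * 83.5 = 43.42
Contribution 2: 0.48 * 66.3 = 31.824
RON_blend = 43.42 + 31.824 = 75.244

75.244


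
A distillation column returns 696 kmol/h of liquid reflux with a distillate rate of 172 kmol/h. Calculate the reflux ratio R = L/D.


Reflux ratio definition: R = L / D (liquid returned / distillate withdrawn)
L = 696 kmol/h, D = 172 kmol/h
R = 696 / 172 = 4.047

4.047


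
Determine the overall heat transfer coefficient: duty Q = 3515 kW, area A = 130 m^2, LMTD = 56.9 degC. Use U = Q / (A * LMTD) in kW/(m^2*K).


From Q = U*A*LMTD, U = Q / (A * LMTD)
U = 3515 / (130 * 56.9) = 3515 / 7397 = 0.4752

0.4752 kW/(m^2*K)


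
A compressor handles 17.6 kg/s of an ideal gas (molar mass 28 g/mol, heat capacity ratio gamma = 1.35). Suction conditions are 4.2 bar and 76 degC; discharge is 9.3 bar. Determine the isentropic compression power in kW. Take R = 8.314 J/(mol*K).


Isentropic work: W = m*(gamma/(gamma-1))*(R*T1/MW)*((P2/P1)^((gamma-1)/gamma) - 1)
T1 = 76 + 273.15 = 349.15 K
Pressure ratio = 9.3 / 4.2 = 2.21429
Exponent = (1.35 - 1)/1.35 = 0.259259
(P2/P1)^exp - 1 = 2.21429^0.259259 - 1 = 0.228868
W = 17.6 * 1.35 / 0.35 * 8.314 * 349.15 / 28 * 0.228868 = 1611

1611 kW


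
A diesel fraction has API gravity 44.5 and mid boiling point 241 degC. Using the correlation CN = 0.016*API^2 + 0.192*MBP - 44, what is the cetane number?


CN = 0.016 * 44.5^2 + 0.192 * 241 - 44
CN = 31.684 + 46.272 - 44 = 33.956

33.956


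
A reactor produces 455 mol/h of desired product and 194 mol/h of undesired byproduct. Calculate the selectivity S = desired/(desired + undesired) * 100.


Selectivity = desired / (desired + undesired) * 100
Total products = 455 + 194 = 649 mol/h
S = 455 / 649 * 100
= 0.7011 * 100
= 70.11 %

70.11 %


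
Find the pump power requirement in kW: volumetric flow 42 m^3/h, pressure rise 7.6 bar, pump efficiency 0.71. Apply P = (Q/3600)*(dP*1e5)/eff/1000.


Q = 42 / 3600 = 0.0116667 m^3/s
P = 0.0116667 * (7.6 * 1e5) / 0.71 / 1000 = 12.49

12.49 kW


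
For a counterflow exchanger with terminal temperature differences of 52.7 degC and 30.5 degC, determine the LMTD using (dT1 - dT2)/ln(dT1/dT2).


LMTD = (dT1 - dT2) / ln(dT1/dT2)
= (52.7 - 30.5) / ln(52.7 / 30.5) = 22.2 / 0.546889 = 40.59

40.59 degC


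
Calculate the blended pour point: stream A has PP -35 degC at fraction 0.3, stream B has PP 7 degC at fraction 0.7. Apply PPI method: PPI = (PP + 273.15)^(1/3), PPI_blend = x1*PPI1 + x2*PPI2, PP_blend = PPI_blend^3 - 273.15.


PPI_1 = (-35 + 273.15)^(1/3) = 6.198456
PPI_2 = (7 + 273.15)^(1/3) = 6.543301
PPI_blend = 0.3 * 6.198456 + 0.7 * 6.543301 = 6.439847
PP_blend = 6.439847^3 - 273.15 = 267.0709 - 273.15 = -6.08

-6.08 degC


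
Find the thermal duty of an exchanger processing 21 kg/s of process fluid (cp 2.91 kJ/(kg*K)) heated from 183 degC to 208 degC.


Q = m_dot * cp * delta_T
delta_T = 208 - 183 = 25 K
Q = 21 * 2.91 * 25
= 61.11 * 25
= 1527.75 kW

1527.75 kW


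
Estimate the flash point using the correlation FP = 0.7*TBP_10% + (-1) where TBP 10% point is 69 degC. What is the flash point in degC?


FP = 0.7 * 69 + (-1) = 47.3

47.3 degC


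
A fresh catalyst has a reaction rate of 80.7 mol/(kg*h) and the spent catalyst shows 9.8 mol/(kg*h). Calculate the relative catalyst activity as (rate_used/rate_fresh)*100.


Activity (%) = (rate_used / rate_fresh) * 100
rate_used = 9.8, rate_fresh = 80.7
= (9.8 / 80.7) * 100
= 0.1214 * 100 = 12.14

12.14 %


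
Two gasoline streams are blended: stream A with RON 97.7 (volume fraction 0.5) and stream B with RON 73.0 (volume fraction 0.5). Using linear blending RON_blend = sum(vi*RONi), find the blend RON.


Linear blending: RON_blend = sum(vi * RONi)
Contribution 1: 0.5 * 97.7 = 48.85
Contribution 2: 0.5 * 73.0 = 36.5
RON_blend = 48.85 + 36.5 = 85.35

85.35


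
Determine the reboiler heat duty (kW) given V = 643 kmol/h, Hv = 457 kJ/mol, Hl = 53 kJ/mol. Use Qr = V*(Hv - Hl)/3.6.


Qr = 643 * (457 - 53) / 3.6 = 643 * 404 / 3.6 = 72160

72160 kW


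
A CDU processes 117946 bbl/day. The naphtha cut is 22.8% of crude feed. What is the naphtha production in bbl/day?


Crude throughput = 117946 bbl/day
Fraction yield = 22.8%
yield = throughput * fraction / 100
yield = 117946 * 22.8 / 100 = 26891.688

26891.688 bbl/day


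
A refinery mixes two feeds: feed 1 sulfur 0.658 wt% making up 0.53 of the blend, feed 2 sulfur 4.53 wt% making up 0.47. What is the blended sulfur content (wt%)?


Linear sulfur blending: S_blend = x1*S1 + x2*S2
Contribution 1: 0.53 * 0.658 = 0.34874 wt%
Contribution 2: 0.47 * 4.53 = 2.1291 wt%
S_blend = 0.34874 + 2.1291 = 2.47784

2.47784 wt%


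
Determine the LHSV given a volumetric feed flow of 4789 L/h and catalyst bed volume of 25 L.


LHSV = volumetric feed rate / catalyst volume
= 4789 L/h / 25 L
= 191.6 h^-1

191.6 h^-1


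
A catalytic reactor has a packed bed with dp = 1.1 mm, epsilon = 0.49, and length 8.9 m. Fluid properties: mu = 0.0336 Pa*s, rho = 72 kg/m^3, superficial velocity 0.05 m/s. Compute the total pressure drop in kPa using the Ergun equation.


dp = 1.1 mm = 0.0011 m
Viscous term = 150*0.0336*0.05*(1-0.49)^2 / (0.0011^2*0.49^3) = 460434
Inertial term = 1.75*72*0.05^2*(1-0.49) / (0.0011*0.49^3) = 1241.37
dP/L = 460434 + 1241.37 = 461675 Pa/m
dP = 461675 * 8.9 / 1000 = 4109 kPa

4109 kPa


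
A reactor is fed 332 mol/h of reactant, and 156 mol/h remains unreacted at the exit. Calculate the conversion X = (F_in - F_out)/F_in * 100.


X = (F_in - F_out) / F_in * 100
Moles reacted = 332 - 156 = 176
X = 176 / 332 * 100
= 0.5301 * 100
= 53.01 %

53.01 %


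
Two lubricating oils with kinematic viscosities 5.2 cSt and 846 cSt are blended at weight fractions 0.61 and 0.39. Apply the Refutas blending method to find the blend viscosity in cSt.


Refutas method: VBN_i = 14.534*ln(ln(visc_i + 0.8)) + 10.975, blended linearly by mass fraction; since VBN is linear in VBI_i = ln(ln(visc_i + 0.8)) and the fractions sum to 1, blend VBI directly: visc = exp(exp(VBI_blend)) - 0.8
VBI_1 = ln(ln(5.2 + 0.8)) = 0.583198
VBI_2 = ln(ln(846 + 0.8)) = 1.90828
VBI_blend = 0.61 * 0.583198 + 0.39 * 1.90828 = 1.09998
visc_blend = exp(exp(1.09998)) - 0.8 = 19.37

19.37 cSt


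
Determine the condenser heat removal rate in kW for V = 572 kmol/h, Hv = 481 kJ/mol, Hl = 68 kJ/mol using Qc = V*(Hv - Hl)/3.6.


Qc = 572 * (481 - 68) / 3.6 = 572 * 413 / 3.6 = 65620

65620 kW


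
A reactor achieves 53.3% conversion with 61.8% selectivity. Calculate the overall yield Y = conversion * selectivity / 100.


Overall yield = conversion (%) * selectivity (%) / 100
Conversion = 53.3%, Selectivity = 61.8%
Y = 53.3 * 61.8 / 100
= 32.9394 %

32.9394 %


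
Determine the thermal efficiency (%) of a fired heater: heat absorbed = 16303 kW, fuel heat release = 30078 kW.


Furnace efficiency = Q_absorbed / Q_fuel * 100
= 16303 / 30078 * 100 = 54.20

54.20 %


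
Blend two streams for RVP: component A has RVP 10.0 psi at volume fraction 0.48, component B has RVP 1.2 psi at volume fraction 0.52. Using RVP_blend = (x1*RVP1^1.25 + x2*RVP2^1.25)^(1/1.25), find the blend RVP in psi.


Chevron index: RVP_blend = (sum xi*RVPi^1.25)^(1/1.25)
RVP^1.25 terms: 0.48 * 10.0^1.25 + 0.52 * 1.2^1.25 = 9.18884
RVP_blend = 9.18884^(1/1.25) = 5.897

5.897 psi


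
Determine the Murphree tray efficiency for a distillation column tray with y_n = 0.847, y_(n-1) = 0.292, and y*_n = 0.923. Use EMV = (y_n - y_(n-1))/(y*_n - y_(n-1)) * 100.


Murphree vapor efficiency: EMV = (y_n - y_(n-1)) / (y*_n - y_(n-1)) * 100
EMV = (0.847 - 0.292) / (0.923 - 0.292) * 100 = 0.555 / 0.631 * 100 = 87.96

87.96 %


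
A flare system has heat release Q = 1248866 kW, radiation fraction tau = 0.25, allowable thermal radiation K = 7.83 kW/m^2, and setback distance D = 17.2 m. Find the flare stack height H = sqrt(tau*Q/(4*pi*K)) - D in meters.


tau*Q/(4*pi*K) = 0.25 * 1248866 / (4 * pi * 7.83) = 3173.1
sqrt(3173.1) = 56.3303
H = 56.3303 - 17.2 = 39.13

39.13 m


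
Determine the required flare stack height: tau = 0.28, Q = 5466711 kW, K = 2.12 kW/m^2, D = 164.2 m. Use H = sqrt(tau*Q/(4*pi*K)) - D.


tau*Q/(4*pi*K) = 0.28 * 5466711 / (4 * pi * 2.12) = 57456.4
sqrt(57456.4) = 239.701
H = 239.701 - 164.2 = 75.50

75.50 m


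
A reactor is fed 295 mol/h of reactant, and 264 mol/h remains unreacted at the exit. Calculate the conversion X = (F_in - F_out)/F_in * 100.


X = (F_in - F_out) / F_in * 100
Moles reacted = 295 - 264 = 31
X = 31 / 295 * 100
= 0.1051 * 100
= 10.51 %

10.51 %


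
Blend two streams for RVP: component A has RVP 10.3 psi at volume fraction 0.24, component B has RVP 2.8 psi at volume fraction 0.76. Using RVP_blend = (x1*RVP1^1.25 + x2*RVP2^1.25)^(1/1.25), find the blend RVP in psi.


Chevron index: RVP_blend = (sum xi*RVPi^1.25)^(1/1.25)
RVP^1.25 terms: 0.24 * 10.3^1.25 + 0.76 * 2.8^1.25 = 7.18123
RVP_blend = 7.18123^(1/1.25) = 4.841

4.841 psi


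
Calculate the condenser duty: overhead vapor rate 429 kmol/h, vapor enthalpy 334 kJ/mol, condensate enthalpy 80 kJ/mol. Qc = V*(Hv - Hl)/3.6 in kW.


Qc = 429 * (334 - 80) / 3.6 = 429 * 254 / 3.6 = 30270

30270 kW


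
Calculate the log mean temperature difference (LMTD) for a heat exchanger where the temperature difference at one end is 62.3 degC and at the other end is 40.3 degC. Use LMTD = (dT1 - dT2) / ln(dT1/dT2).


LMTD = (dT1 - dT2) / ln(dT1/dT2)
= (62.3 - 40.3) / ln(62.3 / 40.3) = 22 / 0.43561 = 50.50

50.50 degC


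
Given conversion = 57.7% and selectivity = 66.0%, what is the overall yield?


Overall yield = conversion (%) * selectivity (%) / 100
Conversion = 57.7%, Selectivity = 66.0%
Y = 57.7 * 66.0 / 100
= 38.082 %

38.082 %


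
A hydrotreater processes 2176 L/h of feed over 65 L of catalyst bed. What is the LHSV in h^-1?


LHSV = volumetric feed rate / catalyst volume
= 2176 L/h / 65 L
= 33.48 h^-1

33.48 h^-1


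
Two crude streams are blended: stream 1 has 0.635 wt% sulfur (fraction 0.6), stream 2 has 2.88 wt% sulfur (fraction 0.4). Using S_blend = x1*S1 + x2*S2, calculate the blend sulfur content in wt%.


Linear sulfur blending: S_blend = x1*S1 + x2*S2
Contribution 1: 0.6 * 0.635 = 0.381 wt%
Contribution 2: 0.4 * 2.88 = 1.152 wt%
S_blend = 0.381 + 1.152 = 1.533

1.533 wt%


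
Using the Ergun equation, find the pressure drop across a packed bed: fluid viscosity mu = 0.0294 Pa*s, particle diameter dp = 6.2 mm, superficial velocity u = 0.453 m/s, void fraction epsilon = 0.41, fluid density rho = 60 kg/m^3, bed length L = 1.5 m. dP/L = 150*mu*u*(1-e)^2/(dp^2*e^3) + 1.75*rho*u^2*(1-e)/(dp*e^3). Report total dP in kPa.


dp = 6.2 mm = 0.0062 m
Viscous term = 150*0.0294*0.453*(1-0.41)^2 / (0.0062^2*0.41^3) = 262486
Inertial term = 1.75*60*0.453^2*(1-0.41) / (0.0062*0.41^3) = 29750.5
dP/L = 262486 + 29750.5 = 292236 Pa/m
dP = 292236 * 1.5 / 1000 = 438.4 kPa

438.4 kPa


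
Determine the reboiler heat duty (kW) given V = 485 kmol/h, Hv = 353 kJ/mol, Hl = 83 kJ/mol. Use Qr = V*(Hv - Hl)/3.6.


Qr = 485 * (353 - 83) / 3.6 = 485 * 270 / 3.6 = 36380

36380 kW


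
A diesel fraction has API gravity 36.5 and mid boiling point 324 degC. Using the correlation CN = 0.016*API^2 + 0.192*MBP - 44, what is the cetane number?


CN = 0.016 * 36.5^2 + 0.192 * 324 - 44
CN = 21.316 + 62.208 - 44 = 39.524

39.524


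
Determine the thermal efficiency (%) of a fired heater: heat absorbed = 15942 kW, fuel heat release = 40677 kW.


Furnace efficiency = Q_absorbed / Q_fuel * 100
= 15942 / 40677 * 100 = 39.19

39.19 %


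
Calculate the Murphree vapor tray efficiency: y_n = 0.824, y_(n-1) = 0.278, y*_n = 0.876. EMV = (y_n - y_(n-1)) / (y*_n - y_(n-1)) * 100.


Murphree vapor efficiency: EMV = (y_n - y_(n-1)) / (y*_n - y_(n-1)) * 100
EMV = (0.824 - 0.278) / (0.876 - 0.278) * 100 = 0.546 / 0.598 * 100 = 91.30

91.30 %


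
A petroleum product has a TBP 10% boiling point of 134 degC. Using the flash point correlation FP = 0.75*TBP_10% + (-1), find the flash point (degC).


FP = 0.75 * 134 + (-1) = 99.5

99.5 degC


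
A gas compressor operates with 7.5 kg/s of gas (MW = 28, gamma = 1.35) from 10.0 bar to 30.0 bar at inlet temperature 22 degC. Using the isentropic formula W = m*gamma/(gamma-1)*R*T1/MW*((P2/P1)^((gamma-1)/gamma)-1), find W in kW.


Isentropic work: W = m*(gamma/(gamma-1))*(R*T1/MW)*((P2/P1)^((gamma-1)/gamma) - 1)
T1 = 22 + 273.15 = 295.15 K
Pressure ratio = 30.0 / 10.0 = 3
Exponent = (1.35 - 1)/1.35 = 0.259259
(P2/P1)^exp - 1 = 3^0.259259 - 1 = 0.32953
W = 7.5 * 1.35 / 0.35 * 8.314 * 295.15 / 28 * 0.32953 = 835.4

835.4 kW


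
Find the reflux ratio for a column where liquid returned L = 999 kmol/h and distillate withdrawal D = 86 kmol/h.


Reflux ratio definition: R = L / D (liquid returned / distillate withdrawn)
L = 999 kmol/h, D = 86 kmol/h
R = 999 / 86 = 11.62

11.62


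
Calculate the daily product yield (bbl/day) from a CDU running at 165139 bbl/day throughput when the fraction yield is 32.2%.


Crude throughput = 165139 bbl/day
Fraction yield = 32.2%
yield = throughput * fraction / 100
yield = 165139 * 32.2 / 100 = 53174.758

53174.758 bbl/day


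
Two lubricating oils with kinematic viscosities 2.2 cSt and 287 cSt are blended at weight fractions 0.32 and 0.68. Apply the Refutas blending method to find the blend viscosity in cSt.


Refutas method: VBN_i = 14.534*ln(ln(visc_i + 0.8)) + 10.975, blended linearly by mass fraction; since VBN is linear in VBI_i = ln(ln(visc_i + 0.8)) and the fractions sum to 1, blend VBI directly: visc = exp(exp(VBI_blend)) - 0.8
VBI_1 = ln(ln(2.2 + 0.8)) = 0.0940478
VBI_2 = ln(ln(287 + 0.8)) = 1.73382
VBI_blend = 0.32 * 0.0940478 + 0.68 * 1.73382 = 1.20909
visc_blend = exp(exp(1.20909)) - 0.8 = 27.72

27.72 cSt


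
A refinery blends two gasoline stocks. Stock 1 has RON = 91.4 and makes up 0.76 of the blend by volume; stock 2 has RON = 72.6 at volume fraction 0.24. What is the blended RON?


Linear blending: RON_blend = sum(vi * RONi)
Contribution 1: 0.76 * 91.4 = 69.464
Contribution 2: 0.24 * 72.6 = 17.424
RON_blend = 69.464 + 17.424 = 86.888

86.888


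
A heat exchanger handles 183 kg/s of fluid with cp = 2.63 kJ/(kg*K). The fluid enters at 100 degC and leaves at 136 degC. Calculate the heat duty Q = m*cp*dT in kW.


Q = m_dot * cp * delta_T
delta_T = 136 - 100 = 36 K
Q = 183 * 2.63 * 36
= 481.29 * 36
= 17326.44 kW

17326.44 kW


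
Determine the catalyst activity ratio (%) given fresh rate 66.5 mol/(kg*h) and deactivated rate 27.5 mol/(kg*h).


Activity (%) = (rate_used / rate_fresh) * 100
rate_used = 27.5, rate_fresh = 66.5
= (27.5 / 66.5) * 100
= 0.4135 * 100 = 41.35

41.35 %


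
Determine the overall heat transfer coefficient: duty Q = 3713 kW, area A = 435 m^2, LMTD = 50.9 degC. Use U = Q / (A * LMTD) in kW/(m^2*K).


From Q = U*A*LMTD, U = Q / (A * LMTD)
U = 3713 / (435 * 50.9) = 3713 / 22141.5 = 0.1677

0.1677 kW/(m^2*K)


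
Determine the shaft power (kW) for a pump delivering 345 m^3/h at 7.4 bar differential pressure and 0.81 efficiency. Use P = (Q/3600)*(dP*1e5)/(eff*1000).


Q = 345 / 3600 = 0.0958333 m^3/s
P = 0.0958333 * (7.4 * 1e5) / 0.81 / 1000 = 87.55

87.55 kW


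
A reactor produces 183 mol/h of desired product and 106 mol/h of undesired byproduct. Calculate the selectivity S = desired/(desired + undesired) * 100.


Selectivity = desired / (desired + undesired) * 100
Total products = 183 + 106 = 289 mol/h
S = 183 / 289 * 100
= 0.6332 * 100
= 63.32 %

63.32 %


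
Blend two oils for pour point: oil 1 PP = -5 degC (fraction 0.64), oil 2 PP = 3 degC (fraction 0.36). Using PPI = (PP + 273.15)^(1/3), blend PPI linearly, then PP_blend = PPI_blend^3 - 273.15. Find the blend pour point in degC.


PPI_1 = (-5 + 273.15)^(1/3) = 6.448508
PPI_2 = (3 + 273.15)^(1/3) = 6.512009
PPI_blend = 0.64 * 6.448508 + 0.36 * 6.512009 = 6.471368
PP_blend = 6.471368^3 - 273.15 = 271.0119 - 273.15 = -2.14

-2.14 degC


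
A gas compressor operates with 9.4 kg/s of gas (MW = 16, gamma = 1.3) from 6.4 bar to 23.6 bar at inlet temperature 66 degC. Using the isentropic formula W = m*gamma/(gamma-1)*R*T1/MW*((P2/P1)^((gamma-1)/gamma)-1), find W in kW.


Isentropic work: W = m*(gamma/(gamma-1))*(R*T1/MW)*((P2/P1)^((gamma-1)/gamma) - 1)
T1 = 66 + 273.15 = 339.15 K
Pressure ratio = 23.6 / 6.4 = 3.6875
Exponent = (1.3 - 1)/1.3 = 0.230769
(P2/P1)^exp - 1 = 3.6875^0.230769 - 1 = 0.351401
W = 9.4 * 1.3 / 0.3 * 8.314 * 339.15 / 16 * 0.351401 = 2523

2523 kW


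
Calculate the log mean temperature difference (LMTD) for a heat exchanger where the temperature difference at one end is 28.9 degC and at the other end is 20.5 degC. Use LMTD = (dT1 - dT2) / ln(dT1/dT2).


LMTD = (dT1 - dT2) / ln(dT1/dT2)
= (28.9 - 20.5) / ln(28.9 / 20.5) = 8.4 / 0.343417 = 24.46

24.46 degC


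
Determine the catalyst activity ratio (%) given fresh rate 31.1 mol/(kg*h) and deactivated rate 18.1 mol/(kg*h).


Activity (%) = (rate_used / rate_fresh) * 100
rate_used = 18.1, rate_fresh = 31.1
= (18.1 / 31.1) * 100
= 0.5820 * 100 = 58.20

58.20 %


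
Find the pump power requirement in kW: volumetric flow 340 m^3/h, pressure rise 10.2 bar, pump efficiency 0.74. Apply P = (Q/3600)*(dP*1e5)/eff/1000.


Q = 340 / 3600 = 0.0944444 m^3/s
P = 0.0944444 * (10.2 * 1e5) / 0.74 / 1000 = 130.2

130.2 kW


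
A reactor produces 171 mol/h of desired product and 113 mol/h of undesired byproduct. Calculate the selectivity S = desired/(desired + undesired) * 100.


Selectivity = desired / (desired + undesired) * 100
Total products = 171 + 113 = 284 mol/h
S = 171 / 284 * 100
= 0.6021 * 100
= 60.21 %

60.21 %


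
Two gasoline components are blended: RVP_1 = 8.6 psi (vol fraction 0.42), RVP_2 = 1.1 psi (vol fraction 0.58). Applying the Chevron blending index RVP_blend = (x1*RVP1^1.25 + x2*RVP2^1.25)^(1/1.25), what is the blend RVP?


Chevron index: RVP_blend = (sum xi*RVPi^1.25)^(1/1.25)
RVP^1.25 terms: 0.42 * 8.6^1.25 + 0.58 * 1.1^1.25 = 6.83885
RVP_blend = 6.83885^(1/1.25) = 4.656

4.656 psi


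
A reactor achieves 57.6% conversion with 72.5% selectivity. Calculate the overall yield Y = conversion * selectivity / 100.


Overall yield = conversion (%) * selectivity (%) / 100
Conversion = 57.6%, Selectivity = 72.5%
Y = 57.6 * 72.5 / 100
= 41.76 %

41.76 %


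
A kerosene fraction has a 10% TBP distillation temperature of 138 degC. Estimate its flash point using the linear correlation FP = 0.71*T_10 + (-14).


FP = 0.71 * 138 + (-14) = 83.98

83.98 degC


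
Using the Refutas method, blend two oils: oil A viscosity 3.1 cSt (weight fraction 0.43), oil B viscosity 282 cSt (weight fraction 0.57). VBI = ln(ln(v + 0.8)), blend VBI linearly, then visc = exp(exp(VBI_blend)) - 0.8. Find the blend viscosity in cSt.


Refutas method: VBN_i = 14.534*ln(ln(visc_i + 0.8)) + 10.975, blended linearly by mass fraction; since VBN is linear in VBI_i = ln(ln(visc_i + 0.8)) and the fractions sum to 1, blend VBI directly: visc = exp(exp(VBI_blend)) - 0.8
VBI_1 = ln(ln(3.1 + 0.8)) = 0.308202
VBI_2 = ln(ln(282 + 0.8)) = 1.73072
VBI_blend = 0.43 * 0.308202 + 0.57 * 1.73072 = 1.11904
visc_blend = exp(exp(1.11904)) - 0.8 = 20.57

20.57 cSt


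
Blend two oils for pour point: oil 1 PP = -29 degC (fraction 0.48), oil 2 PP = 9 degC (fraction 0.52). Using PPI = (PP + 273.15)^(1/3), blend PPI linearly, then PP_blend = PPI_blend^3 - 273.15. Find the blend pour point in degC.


PPI_1 = (-29 + 273.15)^(1/3) = 6.25008
PPI_2 = (9 + 273.15)^(1/3) = 6.558835
PPI_blend = 0.48 * 6.25008 + 0.52 * 6.558835 = 6.410633
PP_blend = 6.410633^3 - 273.15 = 263.4528 - 273.15 = -9.7

-9.7 degC


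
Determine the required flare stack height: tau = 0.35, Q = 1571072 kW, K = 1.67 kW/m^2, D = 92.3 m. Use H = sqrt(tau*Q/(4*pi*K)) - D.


tau*Q/(4*pi*K) = 0.35 * 1571072 / (4 * pi * 1.67) = 26202.2
sqrt(26202.2) = 161.871
H = 161.871 - 92.3 = 69.57

69.57 m


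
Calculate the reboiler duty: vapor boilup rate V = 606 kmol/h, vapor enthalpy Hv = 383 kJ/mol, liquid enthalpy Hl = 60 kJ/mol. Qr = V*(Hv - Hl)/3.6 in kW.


Qr = 606 * (383 - 60) / 3.6 = 606 * 323 / 3.6 = 54370

54370 kW


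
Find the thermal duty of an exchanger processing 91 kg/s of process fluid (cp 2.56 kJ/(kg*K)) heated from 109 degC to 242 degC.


Q = m_dot * cp * delta_T
delta_T = 242 - 109 = 133 K
Q = 91 * 2.56 * 133
= 232.96 * 133
= 30983.68 kW

30983.68 kW


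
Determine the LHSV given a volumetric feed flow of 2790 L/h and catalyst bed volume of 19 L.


LHSV = volumetric feed rate / catalyst volume
= 2790 L/h / 19 L
= 146.8 h^-1

146.8 h^-1


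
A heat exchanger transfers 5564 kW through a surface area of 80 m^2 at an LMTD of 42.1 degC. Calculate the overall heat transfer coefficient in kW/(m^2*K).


From Q = U*A*LMTD, U = Q / (A * LMTD)
U = 5564 / (80 * 42.1) = 5564 / 3368 = 1.652

1.652 kW/(m^2*K)


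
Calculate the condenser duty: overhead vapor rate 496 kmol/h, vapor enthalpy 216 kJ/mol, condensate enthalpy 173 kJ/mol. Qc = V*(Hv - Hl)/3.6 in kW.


Qc = 496 * (216 - 173) / 3.6 = 496 * 43 / 3.6 = 5924

5924 kW


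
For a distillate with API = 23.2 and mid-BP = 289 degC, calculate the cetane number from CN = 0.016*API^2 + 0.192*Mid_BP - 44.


CN = 0.016 * 23.2^2 + 0.192 * 289 - 44
CN = 8.61184 + 55.488 - 44 = 20.09984

20.09984


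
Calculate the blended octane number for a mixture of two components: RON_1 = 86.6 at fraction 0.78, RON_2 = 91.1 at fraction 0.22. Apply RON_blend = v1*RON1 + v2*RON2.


Linear blending: RON_blend = sum(vi * RONi)
Contribution 1: 0.78 * 86.6 = 67.548
Contribution 2: 0.22 * 91.1 = 20.042
RON_blend = 67.548 + 20.042 = 87.59

87.59


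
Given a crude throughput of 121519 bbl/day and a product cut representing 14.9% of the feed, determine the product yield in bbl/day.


Crude throughput = 121519 bbl/day
Fraction yield = 14.9%
yield = throughput * fraction / 100
yield = 121519 * 14.9 / 100 = 18106.331

18106.331 bbl/day


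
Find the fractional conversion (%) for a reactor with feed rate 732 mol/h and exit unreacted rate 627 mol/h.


X = (F_in - F_out) / F_in * 100
Moles reacted = 732 - 627 = 105
X = 105 / 732 * 100
= 0.1434 * 100
= 14.34 %

14.34 %


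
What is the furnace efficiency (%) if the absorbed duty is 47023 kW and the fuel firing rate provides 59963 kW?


Furnace efficiency = Q_absorbed / Q_fuel * 100
= 47023 / 59963 * 100 = 78.42

78.42 %


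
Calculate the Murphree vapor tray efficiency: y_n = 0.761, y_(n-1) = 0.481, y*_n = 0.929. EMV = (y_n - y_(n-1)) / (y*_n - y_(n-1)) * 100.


Murphree vapor efficiency: EMV = (y_n - y_(n-1)) / (y*_n - y_(n-1)) * 100
EMV = (0.761 - 0.481) / (0.929 - 0.481) * 100 = 0.28 / 0.448 * 100 = 62.50

62.50 %


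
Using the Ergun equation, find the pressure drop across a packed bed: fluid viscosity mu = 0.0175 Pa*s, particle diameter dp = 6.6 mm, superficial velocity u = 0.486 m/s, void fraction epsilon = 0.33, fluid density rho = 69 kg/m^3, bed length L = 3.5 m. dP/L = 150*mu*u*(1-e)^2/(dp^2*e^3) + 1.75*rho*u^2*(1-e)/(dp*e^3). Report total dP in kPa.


dp = 6.6 mm = 0.0066 m
Viscous term = 150*0.0175*0.486*(1-0.33)^2 / (0.0066^2*0.33^3) = 365835
Inertial term = 1.75*69*0.486^2*(1-0.33) / (0.0066*0.33^3) = 80565.4
dP/L = 365835 + 80565.4 = 446400 Pa/m
dP = 446400 * 3.5 / 1000 = 1562 kPa

1562 kPa


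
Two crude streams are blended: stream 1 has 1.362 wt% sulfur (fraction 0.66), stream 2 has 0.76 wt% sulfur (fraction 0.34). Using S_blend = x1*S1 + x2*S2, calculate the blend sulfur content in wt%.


Linear sulfur blending: S_blend = x1*S1 + x2*S2
Contribution 1: 0.66 * 1.362 = 0.89892 wt%
Contribution 2: 0.34 * 0.76 = 0.2584 wt%
S_blend = 0.89892 + 0.2584 = 1.15732

1.15732 wt%


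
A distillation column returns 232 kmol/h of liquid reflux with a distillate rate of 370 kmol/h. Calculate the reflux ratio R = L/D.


Reflux ratio definition: R = L / D (liquid returned / distillate withdrawn)
L = 232 kmol/h, D = 370 kmol/h
R = 232 / 370 = 0.6270

0.6270


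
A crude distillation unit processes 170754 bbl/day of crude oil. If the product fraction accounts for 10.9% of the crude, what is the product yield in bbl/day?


Crude throughput = 170754 bbl/day
Fraction yield = 10.9%
yield = throughput * fraction / 100
yield = 170754 * 10.9 / 100 = 18612.186

18612.186 bbl/day


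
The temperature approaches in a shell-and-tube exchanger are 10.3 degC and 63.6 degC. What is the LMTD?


LMTD = (dT1 - dT2) / ln(dT1/dT2)
= (10.3 - 63.6) / ln(10.3 / 63.6) = -53.3 / -1.82047 = 29.28

29.28 degC


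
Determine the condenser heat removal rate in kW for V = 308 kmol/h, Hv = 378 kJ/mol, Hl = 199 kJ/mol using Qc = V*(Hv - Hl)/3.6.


Qc = 308 * (378 - 199) / 3.6 = 308 * 179 / 3.6 = 15310

15310 kW


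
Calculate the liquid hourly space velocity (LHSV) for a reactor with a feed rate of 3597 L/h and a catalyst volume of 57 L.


LHSV = volumetric feed rate / catalyst volume
= 3597 L/h / 57 L
= 63.11 h^-1

63.11 h^-1
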